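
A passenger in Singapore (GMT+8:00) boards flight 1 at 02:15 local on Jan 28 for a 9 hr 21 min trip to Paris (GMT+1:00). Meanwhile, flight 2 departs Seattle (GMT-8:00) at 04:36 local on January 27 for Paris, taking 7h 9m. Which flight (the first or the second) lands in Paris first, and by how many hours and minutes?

the second, by 7 hours 51 minutes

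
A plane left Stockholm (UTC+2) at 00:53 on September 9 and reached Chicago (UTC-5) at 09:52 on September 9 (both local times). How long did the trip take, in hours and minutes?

15 hours 59 minutes

Departure in UTC: 00:53 − 2:00 = 22:53 on Sep 8.
Arrival in UTC: 09:52 + 5:00 = 14:52 on Sep 9.
Elapsed = 14:52 − 22:53 (+1 day) = 15 hours 59 minutes.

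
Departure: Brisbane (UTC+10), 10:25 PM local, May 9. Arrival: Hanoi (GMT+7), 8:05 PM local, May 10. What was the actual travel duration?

Departure in UTC: 10:25 PM − 10:00 = 12:25 PM on May 9.
Arrival in UTC: 8:05 PM − 7:00 = 1:05 PM on May 10.
Elapsed = 1:05 PM − 12:25 PM (+1 day) = 24 hours 40 minutes.

24 hours 40 minutes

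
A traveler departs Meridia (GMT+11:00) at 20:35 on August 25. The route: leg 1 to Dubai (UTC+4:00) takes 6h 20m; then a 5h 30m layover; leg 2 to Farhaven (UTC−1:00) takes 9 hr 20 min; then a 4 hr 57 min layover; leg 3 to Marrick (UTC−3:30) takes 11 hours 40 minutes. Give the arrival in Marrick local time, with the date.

19:52 on Aug 26

Convert departure to UTC: 20:35 − 11:00 = 09:35 UTC on Aug 25.
Add 6 hours and 20 minutes leg 1 → 15:55 UTC.
Add 5 hours 30 minutes layover in Dubai → 21:25 UTC.
Add 9 hours and 20 minutes leg 2 → 06:45 UTC (Aug 26).
Add 4 hours 57 minutes layover in Farhaven → 11:42 UTC.
Add 11 hours 40 minutes leg 3 → 23:22 UTC.
Marrick is UTC−3:30, so local arrival = 23:22 − 3:30 = 19:52 on Aug 26.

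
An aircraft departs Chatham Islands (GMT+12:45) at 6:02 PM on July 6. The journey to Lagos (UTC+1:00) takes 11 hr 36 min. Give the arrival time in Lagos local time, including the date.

Lagos is 11:45 behind Chatham Islands.
After 11 hours 36 minutes it is 5:38 AM (Jul 7) in Chatham Islands.
Shift by the zone difference: 5:38 AM − 11:45 = 5:53 PM on Jul 6 in Lagos.

5:53 PM on July 6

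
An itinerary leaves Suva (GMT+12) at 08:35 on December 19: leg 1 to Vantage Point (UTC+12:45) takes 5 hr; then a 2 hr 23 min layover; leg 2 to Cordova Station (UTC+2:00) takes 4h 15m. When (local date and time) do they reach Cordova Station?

10:13 on December 19

Convert departure to UTC: 08:35 − 12:00 = 20:35 UTC on Dec 18.
Add 5 hours leg 1 → 01:35 UTC (Dec 19).
Add 2 hours and 23 minutes layover in Vantage Point → 03:58 UTC.
Add 4 hours 15 minutes leg 2 → 08:13 UTC.
Cordova Station is UTC+2:00, so local arrival = 08:13 + 2:00 = 10:13 on Dec 19.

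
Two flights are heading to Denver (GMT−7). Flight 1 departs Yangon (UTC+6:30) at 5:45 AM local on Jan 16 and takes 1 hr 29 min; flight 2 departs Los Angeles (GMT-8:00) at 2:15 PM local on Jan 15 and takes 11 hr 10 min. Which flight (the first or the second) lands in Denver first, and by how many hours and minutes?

the first, by 8 hours 41 minutes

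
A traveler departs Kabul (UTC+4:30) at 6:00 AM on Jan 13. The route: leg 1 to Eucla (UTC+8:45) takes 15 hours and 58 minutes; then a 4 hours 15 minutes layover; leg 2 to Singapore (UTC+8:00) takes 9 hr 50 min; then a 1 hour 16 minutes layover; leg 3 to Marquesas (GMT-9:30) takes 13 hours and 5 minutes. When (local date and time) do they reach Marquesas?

Convert departure to UTC: 6:00 AM − 4:30 = 1:30 AM UTC on Jan 13.
Add 15 hours 58 minutes leg 1 → 5:28 PM UTC.
Add 4 hours 15 minutes layover in Eucla → 9:43 PM UTC.
Add 9 hours and 50 minutes leg 2 → 7:33 AM UTC (Jan 14).
Add 1 hour and 16 minutes layover in Singapore → 8:49 AM UTC.
Add 13 hours 5 minutes leg 3 → 9:54 PM UTC.
Marquesas is UTC−9:30, so local arrival = 9:54 PM − 9:30 = 12:24 PM on Jan 14.

12:24 PM on Jan 14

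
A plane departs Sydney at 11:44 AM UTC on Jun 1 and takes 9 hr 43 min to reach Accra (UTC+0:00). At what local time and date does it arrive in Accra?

9:27 PM on Jun 1

Departure is given in UTC: 11:44 AM on Jun 1.
Add 9 hours 43 minutes → 9:27 PM UTC.
Accra is UTC+0, so local arrival is 9:27 PM on Jun 1.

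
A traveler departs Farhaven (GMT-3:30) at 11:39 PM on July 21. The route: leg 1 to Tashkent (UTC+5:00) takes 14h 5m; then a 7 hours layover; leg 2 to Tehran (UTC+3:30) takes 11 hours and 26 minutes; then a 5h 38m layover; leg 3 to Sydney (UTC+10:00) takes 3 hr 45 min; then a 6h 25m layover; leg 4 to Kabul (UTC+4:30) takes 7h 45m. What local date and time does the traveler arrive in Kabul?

3:43 PM on July 24

Convert departure to UTC: 11:39 PM + 3:30 = 3:09 AM UTC on Jul 22.
Add 14 hours and 5 minutes leg 1 → 5:14 PM UTC.
Add 7 hours layover in Tashkent → 12:14 AM UTC (Jul 23).
Add 11 hours 26 minutes leg 2 → 11:40 AM UTC.
Add 5 hours and 38 minutes layover in Tehran → 5:18 PM UTC.
Add 3 hours and 45 minutes leg 3 → 9:03 PM UTC.
Add 6 hours and 25 minutes layover in Sydney → 3:28 AM UTC (Jul 24).
Add 7 hours and 45 minutes leg 4 → 11:13 AM UTC.
Kabul is UTC+4:30, so local arrival = 11:13 AM + 4:30 = 3:43 PM on Jul 24.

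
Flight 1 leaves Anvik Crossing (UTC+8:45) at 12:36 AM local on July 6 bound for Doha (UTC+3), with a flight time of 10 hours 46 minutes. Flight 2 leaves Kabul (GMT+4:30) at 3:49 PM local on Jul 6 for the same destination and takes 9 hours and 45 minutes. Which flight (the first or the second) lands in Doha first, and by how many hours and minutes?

Flight 1 in UTC: 12:36 AM − 8:45 = 3:51 PM on Jul 5.
+10 hours 46 minutes → arrive 2:37 AM UTC on Jul 6.
Flight 2 in UTC: 3:49 PM − 4:30 = 11:19 AM on Jul 6.
+9 hours 45 minutes → arrive 9:04 PM UTC on Jul 6.
Flight 1 lands earlier by 18 hours 27 minutes.

the first, by 18 hours 27 minutes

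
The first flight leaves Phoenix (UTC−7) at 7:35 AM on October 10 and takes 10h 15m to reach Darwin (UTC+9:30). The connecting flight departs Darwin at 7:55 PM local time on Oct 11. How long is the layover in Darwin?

Convert departure to UTC: 7:35 AM + 7:00 = 2:35 PM UTC on Oct 10.
Add 10 hours 15 minutes flight time → 12:50 AM UTC (Oct 11).
Darwin is UTC+9:30, so local arrival = 12:50 AM + 9:30 = 10:20 AM on Oct 11.
Layover = 7:55 PM − 10:20 AM = 9 hours 35 minutes.

9 hours 35 minutes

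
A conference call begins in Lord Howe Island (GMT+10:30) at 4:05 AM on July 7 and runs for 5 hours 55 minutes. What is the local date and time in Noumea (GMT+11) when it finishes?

10:30 AM on Jul 7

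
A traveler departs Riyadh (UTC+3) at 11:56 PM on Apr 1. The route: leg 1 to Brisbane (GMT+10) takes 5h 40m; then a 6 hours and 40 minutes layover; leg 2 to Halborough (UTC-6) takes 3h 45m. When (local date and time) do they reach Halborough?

Convert departure to UTC: 11:56 PM − 3:00 = 8:56 PM UTC on Apr 1.
Add 5 hours 40 minutes leg 1 → 2:36 AM UTC (Apr 2).
Add 6 hours and 40 minutes layover in Brisbane → 9:16 AM UTC.
Add 3 hours 45 minutes leg 2 → 1:01 PM UTC.
Halborough is UTC−6:00, so local arrival = 1:01 PM − 6:00 = 7:01 AM on Apr 2.

7:01 AM on Apr 2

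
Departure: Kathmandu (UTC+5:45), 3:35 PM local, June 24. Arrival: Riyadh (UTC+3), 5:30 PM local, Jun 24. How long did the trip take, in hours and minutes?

4 hours 40 minutes

Riyadh is 2:45 behind Kathmandu.
Clock-face elapsed time (ignoring zones) is 1 hour 55 minutes.
Actual elapsed = 1 hour 55 minutes + 2:45 = 4 hours 40 minutes.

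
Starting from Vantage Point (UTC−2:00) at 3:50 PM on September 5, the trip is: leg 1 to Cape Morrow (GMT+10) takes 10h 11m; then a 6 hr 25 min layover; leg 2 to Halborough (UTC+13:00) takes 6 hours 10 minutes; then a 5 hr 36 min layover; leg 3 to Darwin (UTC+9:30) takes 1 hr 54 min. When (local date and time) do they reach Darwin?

9:36 AM on Sep 7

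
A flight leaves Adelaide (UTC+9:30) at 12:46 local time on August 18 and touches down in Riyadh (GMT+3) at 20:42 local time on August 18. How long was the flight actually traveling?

14 hours 26 minutes

Departure in UTC: 12:46 − 9:30 = 03:16 on Aug 18.
Arrival in UTC: 20:42 − 3:00 = 17:42 on Aug 18.
Elapsed = 17:42 − 03:16 = 14 hours 26 minutes.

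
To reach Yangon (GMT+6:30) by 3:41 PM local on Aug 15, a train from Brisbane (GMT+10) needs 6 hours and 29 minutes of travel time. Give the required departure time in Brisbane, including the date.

Target arrival in UTC: 3:41 PM − 6:30 = 9:11 AM on Aug 15.
Subtract 6 hours 29 minutes → departure 2:42 AM UTC on Aug 15.
Brisbane is UTC+10:00: 2:42 AM + 10:00 = 12:42 PM on Aug 15.

12:42 PM on August 15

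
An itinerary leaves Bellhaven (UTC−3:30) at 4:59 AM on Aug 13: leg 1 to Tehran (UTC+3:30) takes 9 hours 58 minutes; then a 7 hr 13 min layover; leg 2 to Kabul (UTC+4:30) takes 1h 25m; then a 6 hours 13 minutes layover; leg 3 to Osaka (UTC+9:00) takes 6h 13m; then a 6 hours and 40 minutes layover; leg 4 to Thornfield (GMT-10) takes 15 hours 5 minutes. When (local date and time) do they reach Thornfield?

3:16 AM on August 15

Convert departure to UTC: 4:59 AM + 3:30 = 8:29 AM UTC on Aug 13.
Add 9 hours and 58 minutes leg 1 → 6:27 PM UTC.
Add 7 hours 13 minutes layover in Tehran → 1:40 AM UTC (Aug 14).
Add 1 hour 25 minutes leg 2 → 3:05 AM UTC.
Add 6 hours 13 minutes layover in Kabul → 9:18 AM UTC.
Add 6 hours and 13 minutes leg 3 → 3:31 PM UTC.
Add 6 hours 40 minutes layover in Osaka → 10:11 PM UTC.
Add 15 hours 5 minutes leg 4 → 1:16 PM UTC (Aug 15).
Thornfield is UTC−10:00, so local arrival = 1:16 PM − 10:00 = 3:16 AM on Aug 15.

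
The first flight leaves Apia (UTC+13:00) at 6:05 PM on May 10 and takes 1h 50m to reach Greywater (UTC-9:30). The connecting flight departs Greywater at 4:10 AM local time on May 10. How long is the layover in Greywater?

Convert departure to UTC: 6:05 PM − 13:00 = 5:05 AM UTC on May 10.
Add 1 hour and 50 minutes flight time → 6:55 AM UTC.
Greywater is UTC−9:30, so local arrival = 6:55 AM − 9:30 = 9:25 PM on May 9.
Layover = 4:10 AM − 9:25 PM (+1 day) = 6 hours 45 minutes.

6 hours 45 minutes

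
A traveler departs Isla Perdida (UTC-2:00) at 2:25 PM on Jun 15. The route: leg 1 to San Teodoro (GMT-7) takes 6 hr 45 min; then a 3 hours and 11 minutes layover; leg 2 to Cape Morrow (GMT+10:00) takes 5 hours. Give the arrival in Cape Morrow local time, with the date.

Convert departure to UTC: 2:25 PM + 2:00 = 4:25 PM UTC on Jun 15.
Add 6 hours 45 minutes leg 1 → 11:10 PM UTC.
Add 3 hours and 11 minutes layover in San Teodoro → 2:21 AM UTC (Jun 16).
Add 5 hours leg 2 → 7:21 AM UTC.
Cape Morrow is UTC+10:00, so local arrival = 7:21 AM + 10:00 = 5:21 PM on Jun 16.

5:21 PM on Jun 16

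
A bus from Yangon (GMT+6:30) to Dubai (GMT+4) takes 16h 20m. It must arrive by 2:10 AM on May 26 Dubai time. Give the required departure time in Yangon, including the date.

Target arrival in UTC: 2:10 AM − 4:00 = 10:10 PM on May 25.
Subtract 16 hours and 20 minutes → departure 5:50 AM UTC on May 25.
Yangon is UTC+6:30: 5:50 AM + 6:30 = 12:20 PM on May 25.

12:20 PM on May 25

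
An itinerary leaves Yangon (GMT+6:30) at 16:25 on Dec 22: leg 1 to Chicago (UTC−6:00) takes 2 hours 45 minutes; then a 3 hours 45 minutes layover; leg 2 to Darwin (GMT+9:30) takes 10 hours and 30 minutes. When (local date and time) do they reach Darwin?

Convert departure to UTC: 16:25 − 6:30 = 09:55 UTC on Dec 22.
Add 2 hours and 45 minutes leg 1 → 12:40 UTC.
Add 3 hours and 45 minutes layover in Chicago → 16:25 UTC.
Add 10 hours 30 minutes leg 2 → 02:55 UTC (Dec 23).
Darwin is UTC+9:30, so local arrival = 02:55 + 9:30 = 12:25 on Dec 23.

12:25 on Dec 23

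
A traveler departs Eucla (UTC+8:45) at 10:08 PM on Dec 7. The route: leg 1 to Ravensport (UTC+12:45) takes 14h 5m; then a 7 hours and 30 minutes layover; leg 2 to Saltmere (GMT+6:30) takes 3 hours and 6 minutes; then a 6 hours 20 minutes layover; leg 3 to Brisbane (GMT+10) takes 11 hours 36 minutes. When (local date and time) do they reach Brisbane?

Convert departure to UTC: 10:08 PM − 8:45 = 1:23 PM UTC on Dec 7.
Add 14 hours 5 minutes leg 1 → 3:28 AM UTC (Dec 8).
Add 7 hours 30 minutes layover in Ravensport → 10:58 AM UTC.
Add 3 hours and 6 minutes leg 2 → 2:04 PM UTC.
Add 6 hours and 20 minutes layover in Saltmere → 8:24 PM UTC.
Add 11 hours and 36 minutes leg 3 → 8:00 AM UTC (Dec 9).
Brisbane is UTC+10:00, so local arrival = 8:00 AM + 10:00 = 6:00 PM on Dec 9.

6:00 PM on December 9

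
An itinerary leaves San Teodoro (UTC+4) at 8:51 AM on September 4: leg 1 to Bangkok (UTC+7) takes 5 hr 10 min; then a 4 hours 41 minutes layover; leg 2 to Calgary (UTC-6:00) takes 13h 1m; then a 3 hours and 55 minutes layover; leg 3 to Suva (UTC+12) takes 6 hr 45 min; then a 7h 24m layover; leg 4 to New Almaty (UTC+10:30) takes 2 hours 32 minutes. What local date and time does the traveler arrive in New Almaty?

Convert departure to UTC: 8:51 AM − 4:00 = 4:51 AM UTC on Sep 4.
Add 5 hours and 10 minutes leg 1 → 10:01 AM UTC.
Add 4 hours 41 minutes layover in Bangkok → 2:42 PM UTC.
Add 13 hours 1 minute leg 2 → 3:43 AM UTC (Sep 5).
Add 3 hours and 55 minutes layover in Calgary → 7:38 AM UTC.
Add 6 hours 45 minutes leg 3 → 2:23 PM UTC.
Add 7 hours 24 minutes layover in Suva → 9:47 PM UTC.
Add 2 hours 32 minutes leg 4 → 12:19 AM UTC (Sep 6).
New Almaty is UTC+10:30, so local arrival = 12:19 AM + 10:30 = 10:49 AM on Sep 6.

10:49 AM on September 6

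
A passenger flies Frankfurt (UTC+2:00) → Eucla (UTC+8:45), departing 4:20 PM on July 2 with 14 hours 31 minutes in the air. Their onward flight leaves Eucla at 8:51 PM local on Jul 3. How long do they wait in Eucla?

7 hours 15 minutes

Convert departure to UTC: 4:20 PM − 2:00 = 2:20 PM UTC on Jul 2.
Add 14 hours and 31 minutes flight time → 4:51 AM UTC (Jul 3).
Eucla is UTC+8:45, so local arrival = 4:51 AM + 8:45 = 1:36 PM on Jul 3.
Layover = 8:51 PM − 1:36 PM = 7 hours 15 minutes.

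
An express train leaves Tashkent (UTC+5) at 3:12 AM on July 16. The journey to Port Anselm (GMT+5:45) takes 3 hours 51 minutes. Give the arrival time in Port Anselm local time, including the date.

7:48 AM on July 16

Convert departure to UTC: 3:12 AM − 5:00 = 10:12 PM UTC on Jul 15.
Add 3 hours 51 minutes travel time → 2:03 AM UTC (Jul 16).
Port Anselm is UTC+5:45, so local arrival = 2:03 AM + 5:45 = 7:48 AM on Jul 16.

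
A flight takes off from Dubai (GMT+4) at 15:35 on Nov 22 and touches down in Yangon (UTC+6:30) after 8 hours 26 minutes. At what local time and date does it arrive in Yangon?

02:31 on November 23

Yangon is 2:30 ahead of Dubai.
After 8 hours and 26 minutes it is 00:01 (Nov 23) in Dubai.
Shift by the zone difference: 00:01 + 2:30 = 02:31 on Nov 23 in Yangon.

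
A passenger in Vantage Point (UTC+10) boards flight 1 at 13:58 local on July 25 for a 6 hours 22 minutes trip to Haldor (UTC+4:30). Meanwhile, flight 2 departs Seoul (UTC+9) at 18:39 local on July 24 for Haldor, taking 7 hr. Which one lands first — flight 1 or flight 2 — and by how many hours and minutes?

the second, by 17 hours 41 minutes

Flight 1 in UTC: 13:58 − 10:00 = 03:58 on Jul 25.
+6 hours and 22 minutes → arrive 10:20 UTC on Jul 25.
Flight 2 in UTC: 18:39 − 9:00 = 09:39 on Jul 24.
+7 hours → arrive 16:39 UTC on Jul 24.
Flight 2 lands earlier by 17 hours 41 minutes.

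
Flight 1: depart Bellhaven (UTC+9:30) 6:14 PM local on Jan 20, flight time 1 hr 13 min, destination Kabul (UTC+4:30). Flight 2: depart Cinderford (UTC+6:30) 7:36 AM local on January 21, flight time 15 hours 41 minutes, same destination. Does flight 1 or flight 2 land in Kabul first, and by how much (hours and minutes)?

Flight 1 in UTC: 6:14 PM − 9:30 = 8:44 AM on Jan 20.
+1 hour 13 minutes → arrive 9:57 AM UTC on Jan 20.
Flight 2 in UTC: 7:36 AM − 6:30 = 1:06 AM on Jan 21.
+15 hours and 41 minutes → arrive 4:47 PM UTC on Jan 21.
Flight 1 lands earlier by 30 hours 50 minutes.

the first, by 30 hours 50 minutes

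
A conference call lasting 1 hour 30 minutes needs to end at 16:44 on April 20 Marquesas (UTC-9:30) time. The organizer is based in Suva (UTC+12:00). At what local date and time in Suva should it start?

12:44 on April 21

Target end time in UTC: 16:44 + 9:30 = 02:14 on Apr 21.
Subtract 1 hour 30 minutes → start 00:44 UTC on Apr 21.
Suva is UTC+12:00: 00:44 + 12:00 = 12:44 on Apr 21.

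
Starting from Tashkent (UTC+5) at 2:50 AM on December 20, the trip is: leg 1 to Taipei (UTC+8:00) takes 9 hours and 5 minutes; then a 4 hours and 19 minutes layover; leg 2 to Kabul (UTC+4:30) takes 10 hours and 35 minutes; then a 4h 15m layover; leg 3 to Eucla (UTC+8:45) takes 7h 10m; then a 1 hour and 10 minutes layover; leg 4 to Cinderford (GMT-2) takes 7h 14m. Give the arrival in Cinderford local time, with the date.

3:38 PM on December 21

Convert departure to UTC: 2:50 AM − 5:00 = 9:50 PM UTC on Dec 19.
Add 9 hours 5 minutes leg 1 → 6:55 AM UTC (Dec 20).
Add 4 hours 19 minutes layover in Taipei → 11:14 AM UTC.
Add 10 hours 35 minutes leg 2 → 9:49 PM UTC.
Add 4 hours 15 minutes layover in Kabul → 2:04 AM UTC (Dec 21).
Add 7 hours and 10 minutes leg 3 → 9:14 AM UTC.
Add 1 hour and 10 minutes layover in Eucla → 10:24 AM UTC.
Add 7 hours and 14 minutes leg 4 → 5:38 PM UTC.
Cinderford is UTC−2:00, so local arrival = 5:38 PM − 2:00 = 3:38 PM on Dec 21.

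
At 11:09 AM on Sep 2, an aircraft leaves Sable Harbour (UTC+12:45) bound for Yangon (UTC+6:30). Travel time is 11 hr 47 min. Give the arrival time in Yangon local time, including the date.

Convert departure to UTC: 11:09 AM − 12:45 = 10:24 PM UTC on Sep 1.
Add 11 hours and 47 minutes travel time → 10:11 AM UTC (Sep 2).
Yangon is UTC+6:30, so local arrival = 10:11 AM + 6:30 = 4:41 PM on Sep 2.

4:41 PM on September 2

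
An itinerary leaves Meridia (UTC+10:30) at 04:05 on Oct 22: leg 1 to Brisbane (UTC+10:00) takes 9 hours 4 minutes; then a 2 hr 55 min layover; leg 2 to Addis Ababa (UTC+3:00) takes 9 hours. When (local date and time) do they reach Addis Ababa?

17:34 on October 22

Convert departure to UTC: 04:05 − 10:30 = 17:35 UTC on Oct 21.
Add 9 hours and 4 minutes leg 1 → 02:39 UTC (Oct 22).
Add 2 hours 55 minutes layover in Brisbane → 05:34 UTC.
Add 9 hours leg 2 → 14:34 UTC.
Addis Ababa is UTC+3:00, so local arrival = 14:34 + 3:00 = 17:34 on Oct 22.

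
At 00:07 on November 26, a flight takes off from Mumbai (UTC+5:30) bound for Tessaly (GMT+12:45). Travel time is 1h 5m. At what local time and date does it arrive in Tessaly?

08:27 on November 26

Convert departure to UTC: 00:07 − 5:30 = 18:37 UTC on Nov 25.
Add 1 hour 5 minutes travel time → 19:42 UTC.
Tessaly is UTC+12:45, so local arrival = 19:42 + 12:45 = 08:27 on Nov 26.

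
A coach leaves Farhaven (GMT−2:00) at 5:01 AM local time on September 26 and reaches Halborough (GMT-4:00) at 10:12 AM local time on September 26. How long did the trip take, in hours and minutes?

7 hours 11 minutes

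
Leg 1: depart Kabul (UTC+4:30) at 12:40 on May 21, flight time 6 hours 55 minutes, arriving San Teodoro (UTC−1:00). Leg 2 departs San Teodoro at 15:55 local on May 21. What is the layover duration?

1 hour 50 minutes

Convert departure to UTC: 12:40 − 4:30 = 08:10 UTC on May 21.
Add 6 hours 55 minutes flight time → 15:05 UTC.
San Teodoro is UTC−1:00, so local arrival = 15:05 − 1:00 = 14:05 on May 21.
Layover = 15:55 − 14:05 = 1 hour 50 minutes.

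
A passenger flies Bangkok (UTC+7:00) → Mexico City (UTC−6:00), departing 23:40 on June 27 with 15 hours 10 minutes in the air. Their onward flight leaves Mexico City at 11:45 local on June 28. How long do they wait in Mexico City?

Convert departure to UTC: 23:40 − 7:00 = 16:40 UTC on Jun 27.
Add 15 hours and 10 minutes flight time → 07:50 UTC (Jun 28).
Mexico City is UTC−6:00, so local arrival = 07:50 − 6:00 = 01:50 on Jun 28.
Layover = 11:45 − 01:50 = 9 hours 55 minutes.

9 hours 55 minutes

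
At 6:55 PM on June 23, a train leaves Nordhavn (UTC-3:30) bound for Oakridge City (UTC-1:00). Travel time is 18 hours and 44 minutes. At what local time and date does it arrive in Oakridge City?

Convert departure to UTC: 6:55 PM + 3:30 = 10:25 PM UTC on Jun 23.
Add 18 hours 44 minutes travel time → 5:09 PM UTC (Jun 24).
Oakridge City is UTC−1:00, so local arrival = 5:09 PM − 1:00 = 4:09 PM on Jun 24.

4:09 PM on Jun 24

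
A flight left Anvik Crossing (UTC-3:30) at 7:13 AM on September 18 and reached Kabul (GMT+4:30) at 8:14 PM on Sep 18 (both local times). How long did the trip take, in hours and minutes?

5 hours 1 minute

Kabul is 8:00 ahead of Anvik Crossing.
Clock-face elapsed time (ignoring zones) is 13 hours 1 minute.
Actual elapsed = 13 hours 1 minute − 8:00 = 5 hours 1 minute.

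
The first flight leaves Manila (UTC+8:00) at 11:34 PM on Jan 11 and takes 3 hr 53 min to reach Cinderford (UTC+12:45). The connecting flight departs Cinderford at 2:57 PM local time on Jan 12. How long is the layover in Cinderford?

Convert departure to UTC: 11:34 PM − 8:00 = 3:34 PM UTC on Jan 11.
Add 3 hours and 53 minutes flight time → 7:27 PM UTC.
Cinderford is UTC+12:45, so local arrival = 7:27 PM + 12:45 = 8:12 AM on Jan 12.
Layover = 2:57 PM − 8:12 AM = 6 hours 45 minutes.

6 hours 45 minutes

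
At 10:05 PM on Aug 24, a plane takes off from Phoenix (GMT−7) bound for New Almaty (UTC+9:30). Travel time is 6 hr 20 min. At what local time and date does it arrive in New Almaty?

8:55 PM on August 25

Convert departure to UTC: 10:05 PM + 7:00 = 5:05 AM UTC on Aug 25.
Add 6 hours and 20 minutes travel time → 11:25 AM UTC.
New Almaty is UTC+9:30, so local arrival = 11:25 AM + 9:30 = 8:55 PM on Aug 25.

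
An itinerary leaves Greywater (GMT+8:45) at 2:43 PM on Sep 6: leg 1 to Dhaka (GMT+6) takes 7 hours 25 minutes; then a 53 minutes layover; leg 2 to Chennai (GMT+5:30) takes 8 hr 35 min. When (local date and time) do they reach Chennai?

4:21 AM on September 7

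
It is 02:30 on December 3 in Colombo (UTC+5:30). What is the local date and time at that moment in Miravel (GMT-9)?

Miravel is 14:30 behind Colombo.
Shift by the zone difference: 02:30 − 14:30 = 12:00 on Dec 2 in Miravel.

12:00 on Dec 2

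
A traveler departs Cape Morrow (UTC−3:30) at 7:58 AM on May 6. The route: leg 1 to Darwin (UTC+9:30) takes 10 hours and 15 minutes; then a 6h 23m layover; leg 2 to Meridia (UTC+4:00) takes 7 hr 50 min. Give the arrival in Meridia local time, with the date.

3:56 PM on May 7

Convert departure to UTC: 7:58 AM + 3:30 = 11:28 AM UTC on May 6.
Add 10 hours and 15 minutes leg 1 → 9:43 PM UTC.
Add 6 hours and 23 minutes layover in Darwin → 4:06 AM UTC (May 7).
Add 7 hours and 50 minutes leg 2 → 11:56 AM UTC.
Meridia is UTC+4:00, so local arrival = 11:56 AM + 4:00 = 3:56 PM on May 7.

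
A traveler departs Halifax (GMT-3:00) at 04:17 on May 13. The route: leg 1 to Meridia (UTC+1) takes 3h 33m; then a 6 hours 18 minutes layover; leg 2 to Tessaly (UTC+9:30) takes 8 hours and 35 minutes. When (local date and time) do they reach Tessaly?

Convert departure to UTC: 04:17 + 3:00 = 07:17 UTC on May 13.
Add 3 hours and 33 minutes leg 1 → 10:50 UTC.
Add 6 hours 18 minutes layover in Meridia → 17:08 UTC.
Add 8 hours 35 minutes leg 2 → 01:43 UTC (May 14).
Tessaly is UTC+9:30, so local arrival = 01:43 + 9:30 = 11:13 on May 14.

11:13 on May 14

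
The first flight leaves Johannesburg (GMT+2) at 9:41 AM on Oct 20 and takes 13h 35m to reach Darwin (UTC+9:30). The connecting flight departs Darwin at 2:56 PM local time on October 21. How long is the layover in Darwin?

Convert departure to UTC: 9:41 AM − 2:00 = 7:41 AM UTC on Oct 20.
Add 13 hours 35 minutes flight time → 9:16 PM UTC.
Darwin is UTC+9:30, so local arrival = 9:16 PM + 9:30 = 6:46 AM on Oct 21.
Layover = 2:56 PM − 6:46 AM = 8 hours 10 minutes.

8 hours 10 minutes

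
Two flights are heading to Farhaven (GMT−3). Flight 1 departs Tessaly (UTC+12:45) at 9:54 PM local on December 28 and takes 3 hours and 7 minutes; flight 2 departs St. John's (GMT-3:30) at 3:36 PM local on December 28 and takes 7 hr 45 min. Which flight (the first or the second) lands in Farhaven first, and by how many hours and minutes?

the first, by 14 hours 35 minutes

Flight 1 in UTC: 9:54 PM − 12:45 = 9:09 AM on Dec 28.
+3 hours 7 minutes → arrive 12:16 PM UTC on Dec 28.
Flight 2 in UTC: 3:36 PM + 3:30 = 7:06 PM on Dec 28.
+7 hours and 45 minutes → arrive 2:51 AM UTC on Dec 29.
Flight 1 lands earlier by 14 hours 35 minutes.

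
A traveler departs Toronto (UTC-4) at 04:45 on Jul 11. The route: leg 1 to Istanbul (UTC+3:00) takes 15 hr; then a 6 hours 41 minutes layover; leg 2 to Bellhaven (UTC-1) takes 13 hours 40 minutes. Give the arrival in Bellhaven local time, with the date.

19:06 on July 12

Convert departure to UTC: 04:45 + 4:00 = 08:45 UTC on Jul 11.
Add 15 hours leg 1 → 23:45 UTC.
Add 6 hours 41 minutes layover in Istanbul → 06:26 UTC (Jul 12).
Add 13 hours 40 minutes leg 2 → 20:06 UTC.
Bellhaven is UTC−1:00, so local arrival = 20:06 − 1:00 = 19:06 on Jul 12.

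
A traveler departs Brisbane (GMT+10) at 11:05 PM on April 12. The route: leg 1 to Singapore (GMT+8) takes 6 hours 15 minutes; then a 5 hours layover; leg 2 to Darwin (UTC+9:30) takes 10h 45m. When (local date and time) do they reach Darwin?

8:35 PM on April 13

Convert departure to UTC: 11:05 PM − 10:00 = 1:05 PM UTC on Apr 12.
Add 6 hours 15 minutes leg 1 → 7:20 PM UTC.
Add 5 hours layover in Singapore → 12:20 AM UTC (Apr 13).
Add 10 hours and 45 minutes leg 2 → 11:05 AM UTC.
Darwin is UTC+9:30, so local arrival = 11:05 AM + 9:30 = 8:35 PM on Apr 13.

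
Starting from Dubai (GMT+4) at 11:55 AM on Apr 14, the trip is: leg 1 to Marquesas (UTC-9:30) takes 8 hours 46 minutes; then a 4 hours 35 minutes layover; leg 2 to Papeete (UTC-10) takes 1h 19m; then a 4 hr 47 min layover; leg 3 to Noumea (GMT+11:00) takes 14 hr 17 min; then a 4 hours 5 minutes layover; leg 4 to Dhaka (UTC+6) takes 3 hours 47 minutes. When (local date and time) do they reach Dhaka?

Convert departure to UTC: 11:55 AM − 4:00 = 7:55 AM UTC on Apr 14.
Add 8 hours 46 minutes leg 1 → 4:41 PM UTC.
Add 4 hours 35 minutes layover in Marquesas → 9:16 PM UTC.
Add 1 hour and 19 minutes leg 2 → 10:35 PM UTC.
Add 4 hours 47 minutes layover in Papeete → 3:22 AM UTC (Apr 15).
Add 14 hours 17 minutes leg 3 → 5:39 PM UTC.
Add 4 hours and 5 minutes layover in Noumea → 9:44 PM UTC.
Add 3 hours and 47 minutes leg 4 → 1:31 AM UTC (Apr 16).
Dhaka is UTC+6:00, so local arrival = 1:31 AM + 6:00 = 7:31 AM on Apr 16.

7:31 AM on April 16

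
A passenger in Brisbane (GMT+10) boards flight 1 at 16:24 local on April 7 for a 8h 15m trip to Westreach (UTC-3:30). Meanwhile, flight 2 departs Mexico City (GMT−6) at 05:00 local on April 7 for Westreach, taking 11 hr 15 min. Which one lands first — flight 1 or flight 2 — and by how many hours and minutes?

the first, by 7 hours 36 minutes

Flight 1 in UTC: 16:24 − 10:00 = 06:24 on Apr 7.
+8 hours 15 minutes → arrive 14:39 UTC on Apr 7.
Flight 2 in UTC: 05:00 + 6:00 = 11:00 on Apr 7.
+11 hours and 15 minutes → arrive 22:15 UTC on Apr 7.
Flight 1 lands earlier by 7 hours 36 minutes.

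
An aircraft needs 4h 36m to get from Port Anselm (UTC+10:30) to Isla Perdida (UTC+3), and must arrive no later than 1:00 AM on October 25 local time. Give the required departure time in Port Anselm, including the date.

3:54 AM on October 25

Target arrival in UTC: 1:00 AM − 3:00 = 10:00 PM on Oct 24.
Subtract 4 hours 36 minutes → departure 5:24 PM UTC on Oct 24.
Port Anselm is UTC+10:30: 5:24 PM + 10:30 = 3:54 AM on Oct 25.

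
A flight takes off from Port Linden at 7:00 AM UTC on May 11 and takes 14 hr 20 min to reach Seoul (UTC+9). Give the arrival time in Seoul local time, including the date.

6:20 AM on May 12

Departure is given in UTC: 7:00 AM on May 11.
Add 14 hours and 20 minutes → 9:20 PM UTC.
Seoul is UTC+9:00: 9:20 PM + 9:00 = 6:20 AM on May 12.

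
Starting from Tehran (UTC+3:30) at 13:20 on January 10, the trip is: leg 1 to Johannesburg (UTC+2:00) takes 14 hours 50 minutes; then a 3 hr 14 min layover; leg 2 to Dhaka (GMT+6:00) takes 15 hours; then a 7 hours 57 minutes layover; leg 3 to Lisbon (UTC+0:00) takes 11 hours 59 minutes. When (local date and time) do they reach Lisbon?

Convert departure to UTC: 13:20 − 3:30 = 09:50 UTC on Jan 10.
Add 14 hours 50 minutes leg 1 → 00:40 UTC (Jan 11).
Add 3 hours and 14 minutes layover in Johannesburg → 03:54 UTC.
Add 15 hours leg 2 → 18:54 UTC.
Add 7 hours 57 minutes layover in Dhaka → 02:51 UTC (Jan 12).
Add 11 hours and 59 minutes leg 3 → 14:50 UTC.
Lisbon is UTC+0, so local arrival is the same: 14:50 on Jan 12.

14:50 on Jan 12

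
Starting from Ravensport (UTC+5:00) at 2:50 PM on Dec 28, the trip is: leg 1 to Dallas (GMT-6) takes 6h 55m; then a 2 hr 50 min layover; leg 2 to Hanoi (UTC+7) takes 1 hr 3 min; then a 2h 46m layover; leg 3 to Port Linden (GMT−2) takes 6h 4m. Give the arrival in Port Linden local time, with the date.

Convert departure to UTC: 2:50 PM − 5:00 = 9:50 AM UTC on Dec 28.
Add 6 hours and 55 minutes leg 1 → 4:45 PM UTC.
Add 2 hours and 50 minutes layover in Dallas → 7:35 PM UTC.
Add 1 hour and 3 minutes leg 2 → 8:38 PM UTC.
Add 2 hours and 46 minutes layover in Hanoi → 11:24 PM UTC.
Add 6 hours and 4 minutes leg 3 → 5:28 AM UTC (Dec 29).
Port Linden is UTC−2:00, so local arrival = 5:28 AM − 2:00 = 3:28 AM on Dec 29.

3:28 AM on December 29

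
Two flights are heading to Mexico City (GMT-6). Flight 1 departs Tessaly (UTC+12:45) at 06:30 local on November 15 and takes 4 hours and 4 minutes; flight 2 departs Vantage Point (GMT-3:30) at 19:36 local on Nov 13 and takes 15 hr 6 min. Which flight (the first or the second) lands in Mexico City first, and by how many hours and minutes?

Flight 1 in UTC: 06:30 − 12:45 = 17:45 on Nov 14.
+4 hours 4 minutes → arrive 21:49 UTC on Nov 14.
Flight 2 in UTC: 19:36 + 3:30 = 23:06 on Nov 13.
+15 hours 6 minutes → arrive 14:12 UTC on Nov 14.
Flight 2 lands earlier by 7 hours 37 minutes.

the second, by 7 hours 37 minutes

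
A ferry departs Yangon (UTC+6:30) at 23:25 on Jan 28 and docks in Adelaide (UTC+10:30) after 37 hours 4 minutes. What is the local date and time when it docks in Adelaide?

Convert departure to UTC: 23:25 − 6:30 = 16:55 UTC on Jan 28.
Add 37 hours 4 minutes travel time → 05:59 UTC (Jan 30).
Adelaide is UTC+10:30, so local arrival = 05:59 + 10:30 = 16:29 on Jan 30.

16:29 on Jan 30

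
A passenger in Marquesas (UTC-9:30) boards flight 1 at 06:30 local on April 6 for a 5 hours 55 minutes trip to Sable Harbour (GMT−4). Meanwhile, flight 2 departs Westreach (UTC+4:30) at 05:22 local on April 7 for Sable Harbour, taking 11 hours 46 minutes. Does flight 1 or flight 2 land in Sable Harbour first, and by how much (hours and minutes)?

Flight 1 in UTC: 06:30 + 9:30 = 16:00 on Apr 6.
+5 hours and 55 minutes → arrive 21:55 UTC on Apr 6.
Flight 2 in UTC: 05:22 − 4:30 = 00:52 on Apr 7.
+11 hours 46 minutes → arrive 12:38 UTC on Apr 7.
Flight 1 lands earlier by 14 hours 43 minutes.

the first, by 14 hours 43 minutes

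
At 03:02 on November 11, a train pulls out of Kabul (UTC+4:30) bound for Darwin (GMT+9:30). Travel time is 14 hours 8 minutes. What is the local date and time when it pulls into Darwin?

22:10 on November 11

Darwin is 5:00 ahead of Kabul.
After 14 hours and 8 minutes it is 17:10 in Kabul.
Shift by the zone difference: 17:10 + 5:00 = 22:10 on Nov 11 in Darwin.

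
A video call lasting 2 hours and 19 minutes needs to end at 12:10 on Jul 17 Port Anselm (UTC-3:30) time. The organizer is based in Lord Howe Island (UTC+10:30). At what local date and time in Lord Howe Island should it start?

Target end time in UTC: 12:10 + 3:30 = 15:40 on Jul 17.
Subtract 2 hours and 19 minutes → start 13:21 UTC on Jul 17.
Lord Howe Island is UTC+10:30: 13:21 + 10:30 = 23:51 on Jul 17.

23:51 on Jul 17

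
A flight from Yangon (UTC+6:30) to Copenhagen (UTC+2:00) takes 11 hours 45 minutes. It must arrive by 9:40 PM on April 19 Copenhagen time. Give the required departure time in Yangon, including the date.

Target arrival in UTC: 9:40 PM − 2:00 = 7:40 PM on Apr 19.
Subtract 11 hours 45 minutes → departure 7:55 AM UTC on Apr 19.
Yangon is UTC+6:30: 7:55 AM + 6:30 = 2:25 PM on Apr 19.

2:25 PM on April 19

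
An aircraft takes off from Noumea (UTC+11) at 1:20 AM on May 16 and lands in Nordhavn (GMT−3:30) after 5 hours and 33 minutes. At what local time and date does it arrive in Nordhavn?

4:23 PM on May 15

Convert departure to UTC: 1:20 AM − 11:00 = 2:20 PM UTC on May 15.
Add 5 hours and 33 minutes travel time → 7:53 PM UTC.
Nordhavn is UTC−3:30, so local arrival = 7:53 PM − 3:30 = 4:23 PM on May 15.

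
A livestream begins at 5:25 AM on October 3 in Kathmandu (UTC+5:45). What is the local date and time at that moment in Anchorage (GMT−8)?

3:40 PM on Oct 2

Anchorage is 13:45 behind Kathmandu.
Shift by the zone difference: 5:25 AM − 13:45 = 3:40 PM on Oct 2 in Anchorage.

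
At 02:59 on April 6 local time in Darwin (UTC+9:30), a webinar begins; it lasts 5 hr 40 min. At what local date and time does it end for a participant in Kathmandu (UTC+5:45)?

04:54 on April 6

Convert start to UTC: 02:59 − 9:30 = 17:29 UTC on Apr 5.
Add 5 hours 40 minutes duration → 23:09 UTC.
Kathmandu is UTC+5:45, so local end time = 23:09 + 5:45 = 04:54 on Apr 6.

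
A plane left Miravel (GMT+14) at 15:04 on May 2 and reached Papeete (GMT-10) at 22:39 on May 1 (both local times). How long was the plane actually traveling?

Departure in UTC: 15:04 − 14:00 = 01:04 on May 2.
Arrival in UTC: 22:39 + 10:00 = 08:39 on May 2.
Elapsed = 08:39 − 01:04 = 7 hours 35 minutes.

7 hours 35 minutes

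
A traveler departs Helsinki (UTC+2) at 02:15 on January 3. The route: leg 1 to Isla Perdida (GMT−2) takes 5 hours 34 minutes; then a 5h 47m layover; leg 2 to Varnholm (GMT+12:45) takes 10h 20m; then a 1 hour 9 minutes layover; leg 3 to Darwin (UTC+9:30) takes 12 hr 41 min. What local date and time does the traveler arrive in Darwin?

21:16 on January 4

Convert departure to UTC: 02:15 − 2:00 = 00:15 UTC on Jan 3.
Add 5 hours and 34 minutes leg 1 → 05:49 UTC.
Add 5 hours and 47 minutes layover in Isla Perdida → 11:36 UTC.
Add 10 hours and 20 minutes leg 2 → 21:56 UTC.
Add 1 hour 9 minutes layover in Varnholm → 23:05 UTC.
Add 12 hours 41 minutes leg 3 → 11:46 UTC (Jan 4).
Darwin is UTC+9:30, so local arrival = 11:46 + 9:30 = 21:16 on Jan 4.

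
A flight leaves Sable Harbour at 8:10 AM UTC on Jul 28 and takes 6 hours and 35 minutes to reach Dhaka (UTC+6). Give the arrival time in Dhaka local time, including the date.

8:45 PM on July 28

Departure is given in UTC: 8:10 AM on Jul 28.
Add 6 hours 35 minutes → 2:45 PM UTC.
Dhaka is UTC+6:00: 2:45 PM + 6:00 = 8:45 PM on Jul 28.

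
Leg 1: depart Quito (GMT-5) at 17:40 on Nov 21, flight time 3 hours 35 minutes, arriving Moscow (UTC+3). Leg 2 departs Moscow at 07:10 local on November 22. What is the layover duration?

1 hour 55 minutes

Convert departure to UTC: 17:40 + 5:00 = 22:40 UTC on Nov 21.
Add 3 hours 35 minutes flight time → 02:15 UTC (Nov 22).
Moscow is UTC+3:00, so local arrival = 02:15 + 3:00 = 05:15 on Nov 22.
Layover = 07:10 − 05:15 = 1 hour 55 minutes.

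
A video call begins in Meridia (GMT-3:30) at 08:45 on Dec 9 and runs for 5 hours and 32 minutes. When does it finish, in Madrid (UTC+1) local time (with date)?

Madrid is 4:30 ahead of Meridia.
After 5 hours 32 minutes it is 14:17 in Meridia.
Shift by the zone difference: 14:17 + 4:30 = 18:47 on Dec 9 in Madrid.

18:47 on Dec 9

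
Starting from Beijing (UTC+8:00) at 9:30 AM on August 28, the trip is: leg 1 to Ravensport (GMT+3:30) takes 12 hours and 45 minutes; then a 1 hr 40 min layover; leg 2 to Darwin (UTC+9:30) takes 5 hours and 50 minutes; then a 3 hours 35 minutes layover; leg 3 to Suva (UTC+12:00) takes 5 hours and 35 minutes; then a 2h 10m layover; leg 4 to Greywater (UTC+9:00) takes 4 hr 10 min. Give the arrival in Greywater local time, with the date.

Convert departure to UTC: 9:30 AM − 8:00 = 1:30 AM UTC on Aug 28.
Add 12 hours and 45 minutes leg 1 → 2:15 PM UTC.
Add 1 hour and 40 minutes layover in Ravensport → 3:55 PM UTC.
Add 5 hours and 50 minutes leg 2 → 9:45 PM UTC.
Add 3 hours 35 minutes layover in Darwin → 1:20 AM UTC (Aug 29).
Add 5 hours 35 minutes leg 3 → 6:55 AM UTC.
Add 2 hours 10 minutes layover in Suva → 9:05 AM UTC.
Add 4 hours and 10 minutes leg 4 → 1:15 PM UTC.
Greywater is UTC+9:00, so local arrival = 1:15 PM + 9:00 = 10:15 PM on Aug 29.

10:15 PM on Aug 29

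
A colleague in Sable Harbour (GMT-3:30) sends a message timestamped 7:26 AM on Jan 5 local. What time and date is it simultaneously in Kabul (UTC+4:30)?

3:26 PM on January 5

Kabul is 8:00 ahead of Sable Harbour.
Shift by the zone difference: 7:26 AM + 8:00 = 3:26 PM on Jan 5 in Kabul.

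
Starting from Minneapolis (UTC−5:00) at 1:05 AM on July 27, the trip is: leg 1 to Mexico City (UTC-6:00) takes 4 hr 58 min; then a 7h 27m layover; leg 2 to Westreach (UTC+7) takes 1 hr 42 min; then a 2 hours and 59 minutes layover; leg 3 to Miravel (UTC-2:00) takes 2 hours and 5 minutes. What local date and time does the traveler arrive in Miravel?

11:16 PM on Jul 27

Convert departure to UTC: 1:05 AM + 5:00 = 6:05 AM UTC on Jul 27.
Add 4 hours 58 minutes leg 1 → 11:03 AM UTC.
Add 7 hours and 27 minutes layover in Mexico City → 6:30 PM UTC.
Add 1 hour and 42 minutes leg 2 → 8:12 PM UTC.
Add 2 hours 59 minutes layover in Westreach → 11:11 PM UTC.
Add 2 hours 5 minutes leg 3 → 1:16 AM UTC (Jul 28).
Miravel is UTC−2:00, so local arrival = 1:16 AM − 2:00 = 11:16 PM on Jul 27.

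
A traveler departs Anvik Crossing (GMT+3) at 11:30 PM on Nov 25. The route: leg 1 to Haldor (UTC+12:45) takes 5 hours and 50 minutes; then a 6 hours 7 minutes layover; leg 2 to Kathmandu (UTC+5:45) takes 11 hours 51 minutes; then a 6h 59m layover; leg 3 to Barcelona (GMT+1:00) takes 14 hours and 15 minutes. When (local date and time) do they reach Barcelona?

6:32 PM on November 27

Convert departure to UTC: 11:30 PM − 3:00 = 8:30 PM UTC on Nov 25.
Add 5 hours and 50 minutes leg 1 → 2:20 AM UTC (Nov 26).
Add 6 hours and 7 minutes layover in Haldor → 8:27 AM UTC.
Add 11 hours 51 minutes leg 2 → 8:18 PM UTC.
Add 6 hours and 59 minutes layover in Kathmandu → 3:17 AM UTC (Nov 27).
Add 14 hours and 15 minutes leg 3 → 5:32 PM UTC.
Barcelona is UTC+1:00, so local arrival = 5:32 PM + 1:00 = 6:32 PM on Nov 27.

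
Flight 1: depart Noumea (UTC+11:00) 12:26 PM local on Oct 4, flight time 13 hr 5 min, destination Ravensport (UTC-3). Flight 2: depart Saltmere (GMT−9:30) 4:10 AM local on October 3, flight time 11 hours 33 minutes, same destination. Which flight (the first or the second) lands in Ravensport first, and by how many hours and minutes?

Flight 1 in UTC: 12:26 PM − 11:00 = 1:26 AM on Oct 4.
+13 hours and 5 minutes → arrive 2:31 PM UTC on Oct 4.
Flight 2 in UTC: 4:10 AM + 9:30 = 1:40 PM on Oct 3.
+11 hours 33 minutes → arrive 1:13 AM UTC on Oct 4.
Flight 2 lands earlier by 13 hours 18 minutes.

the second, by 13 hours 18 minutes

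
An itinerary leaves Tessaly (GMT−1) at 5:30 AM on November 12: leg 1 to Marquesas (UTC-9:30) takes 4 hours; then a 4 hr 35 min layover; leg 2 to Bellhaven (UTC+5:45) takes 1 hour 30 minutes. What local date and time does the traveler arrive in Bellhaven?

10:20 PM on November 12

Convert departure to UTC: 5:30 AM + 1:00 = 6:30 AM UTC on Nov 12.
Add 4 hours leg 1 → 10:30 AM UTC.
Add 4 hours and 35 minutes layover in Marquesas → 3:05 PM UTC.
Add 1 hour and 30 minutes leg 2 → 4:35 PM UTC.
Bellhaven is UTC+5:45, so local arrival = 4:35 PM + 5:45 = 10:20 PM on Nov 12.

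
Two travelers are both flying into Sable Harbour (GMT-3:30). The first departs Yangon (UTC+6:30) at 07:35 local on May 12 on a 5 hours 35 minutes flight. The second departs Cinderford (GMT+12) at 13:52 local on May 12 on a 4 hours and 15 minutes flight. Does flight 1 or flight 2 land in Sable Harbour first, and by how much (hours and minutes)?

the second, by 33 minutes

Flight 1 in UTC: 07:35 − 6:30 = 01:05 on May 12.
+5 hours and 35 minutes → arrive 06:40 UTC on May 12.
Flight 2 in UTC: 13:52 − 12:00 = 01:52 on May 12.
+4 hours 15 minutes → arrive 06:07 UTC on May 12.
Flight 2 lands earlier by 33 minutes.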